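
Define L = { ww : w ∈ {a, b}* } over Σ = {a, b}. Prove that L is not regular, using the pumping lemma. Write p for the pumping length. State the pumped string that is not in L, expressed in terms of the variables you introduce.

Assume L is regular; let p be its pumping constant.
Take w = a^p b^p a^p b^p = uu where u = a^pb^p; then w ∈ L and |w| = 4p ≥ p.
By the pumping lemma, w = xyz with |xy| ≤ p and |y| ≥ 1.
Because |xy| ≤ p and w begins with p copies of a, we have y = a^k with 1 ≤ k ≤ p.
Pump with i = 2: xy^2z = a^{p+k} b^p a^p b^p, of length 4p+k. Suppose this equals vv. The string starts with a and ends with b, so v does too; thus the boundary between the two copies of v is a b→a transition. There is exactly one such transition, at position 2p+k, so |v| = 2p+k and |vv| = 4p+2k ≠ 4p+k since k ≥ 1. So xy^2z ∉ L.
Contradiction. Therefore L is not regular.

a^{p+k} b^p a^p b^p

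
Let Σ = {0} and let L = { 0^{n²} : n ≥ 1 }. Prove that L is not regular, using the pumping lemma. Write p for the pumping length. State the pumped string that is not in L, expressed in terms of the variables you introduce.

0^{p²+k}

Assume L is regular; let p be its pumping constant.
Take w = 0^{p²} ∈ L with |w| = p² ≥ p.
By the pumping lemma, w = xyz with |xy| ≤ p and |y| > 0.
Then y = 0^k for some k with 1 ≤ k ≤ p.
Pump with i = 2: xy^2z = 0^{p²+k}. Since 1 ≤ k ≤ p, p² < p²+k ≤ p²+p < (p+1)², so p²+k lies strictly between consecutive squares and is not a perfect square. So xy^2z ∉ L.
This is a contradiction; hence L is not regular.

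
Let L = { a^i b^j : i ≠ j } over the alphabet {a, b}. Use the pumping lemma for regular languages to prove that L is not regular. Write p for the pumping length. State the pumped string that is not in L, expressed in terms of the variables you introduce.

Assume L is regular; let p be its pumping constant.
Choose w = a^p b^{p+p!}. Since p ≠ p+p!, w ∈ L; and |w| ≥ p.
The pumping lemma gives a decomposition w = xyz where |xy| ≤ p and y is nonempty.
The first p characters of w are a's, so xy (and hence y) consists only of a's. Write y = a^k, 1 ≤ k ≤ p.
Since 1 ≤ k ≤ p, k divides p!; set t = 1 + p!/k. Then xy^t z has p + (p!/k)·k = p + p! copies of a. Now the a-count equals the b-count, so i ≠ j fails. So xy^t z = a^{p+p!} b^{p+p!} ∉ L.
Contradiction. Therefore L is not regular.

a^{p+p!} b^{p+p!}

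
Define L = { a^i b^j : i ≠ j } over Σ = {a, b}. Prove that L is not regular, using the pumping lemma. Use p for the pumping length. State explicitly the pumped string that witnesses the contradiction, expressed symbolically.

Assume L is regular; let p be its pumping constant.
Choose w = a^p b^{p+p!}. Since p ≠ p+p!, w ∈ L; and |w| ≥ p.
Write w = xyz as guaranteed by the lemma, with |xy| ≤ p and |y| ≥ 1.
The first p characters of w are a's, so xy (and hence y) consists only of a's. Write y = a^k, 1 ≤ k ≤ p.
Since 1 ≤ k ≤ p, k divides p!; set t = 1 + p!/k. Then xy^t z has p + (p!/k)·k = p + p! copies of a. Now the a-count equals the b-count, so i ≠ j fails. So xy^t z = a^{p+p!} b^{p+p!} ∉ L.
Contradiction. Therefore L is not regular.

a^{p+p!} b^{p+p!}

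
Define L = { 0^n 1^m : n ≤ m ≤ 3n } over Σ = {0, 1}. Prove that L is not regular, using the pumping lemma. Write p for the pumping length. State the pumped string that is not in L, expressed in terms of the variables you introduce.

0^{p+k} 1^p

Assume L is regular; let p be its pumping constant.
Take w = 0^p 1^p ∈ L (since p ≤ p ≤ 3p), with |w| = 2p ≥ p.
Write w = xyz as guaranteed by the lemma, with |xy| ≤ p and y is nonempty.
Since the first p symbols of w are all 0's and |xy| ≤ p, y lies entirely in the leading 0-block: y = 0^k for some k with 1 ≤ k ≤ p.
Pump with i = 2: xy^2z = 0^{p+k} 1^p. Now n = p+k > p = m, so the condition n ≤ m fails. Thus xy^2z ∉ L.
Contradiction. Therefore L is not regular.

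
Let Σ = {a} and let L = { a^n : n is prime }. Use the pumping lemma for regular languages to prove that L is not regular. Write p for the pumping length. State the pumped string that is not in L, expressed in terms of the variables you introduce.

Suppose for contradiction that L is regular, and let p be the pumping length.
Let q be a prime with q ≥ p+2 (infinitely many primes exist), and take w = a^q ∈ L with |w| = q ≥ p.
The pumping lemma gives a decomposition w = xyz where |xy| ≤ p and |y| > 0.
Then y = a^k for some k with 1 ≤ k ≤ p.
Since 1 ≤ k ≤ p, |xz| = q-k. Pump with i = q+1: |xy^{q+1}z| = (q-k)+(q+1)k = q+qk = q(1+k), which is composite (both factors ≥ 2). So xy^{q+1}z = a^{q(1+k)} ∉ L.
This is a contradiction; hence L is not regular.

a^{q(1+k)}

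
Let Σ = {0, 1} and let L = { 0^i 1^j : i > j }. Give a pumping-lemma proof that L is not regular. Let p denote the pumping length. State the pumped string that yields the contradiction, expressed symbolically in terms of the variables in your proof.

0^{p+1-k} 1^p

Toward a contradiction, assume L is regular with pumping length p.
Choose w = 0^{p+1} 1^p ∈ L, with |w| = 2p+1 ≥ p.
Write w = xyz as guaranteed by the lemma, with |xy| ≤ p and |y| > 0.
Since the first p symbols of w are all 0's and |xy| ≤ p, y lies entirely in the leading 0-block: y = 0^k for some k with 1 ≤ k ≤ p.
Consider xy^0z = xz = 0^{p+1-k} 1^p. Since k ≥ 1, the 0-count p+1-k is at most p, so i > j fails; thus xz ∉ L.
This is a contradiction; hence L is not regular.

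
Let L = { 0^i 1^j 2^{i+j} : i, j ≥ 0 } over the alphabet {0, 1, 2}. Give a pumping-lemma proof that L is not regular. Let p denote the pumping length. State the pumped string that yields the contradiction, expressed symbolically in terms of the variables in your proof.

Toward a contradiction, assume L is regular with pumping length p.
Take w = 0^p 1^p 2^{2p} ∈ L (with i=j=p, i+j=2p), |w| = 4p ≥ p.
Write w = xyz as guaranteed by the lemma, with |xy| ≤ p and |y| > 0.
Since the first p symbols of w are all 0's and |xy| ≤ p, y lies entirely in the leading 0-block: y = 0^k for some k with 1 ≤ k ≤ p.
Consider xy^2z = 0^{p+k} 1^p 2^{2p}. Now the 0- and 1-counts sum to 2p+k, but the 2-count is 2p ≠ 2p+k. So xy^2z ∉ L.
This contradicts the pumping lemma, so L is not regular.

0^{p+k} 1^p 2^{2p}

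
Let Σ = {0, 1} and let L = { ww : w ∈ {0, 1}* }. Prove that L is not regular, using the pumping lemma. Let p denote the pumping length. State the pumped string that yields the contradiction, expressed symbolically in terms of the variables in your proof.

Suppose for contradiction that L is regular, and let p be the pumping length.
Take w = 0^p 1^p 0^p 1^p = uu where u = 0^p1^p; then w ∈ L and |w| = 4p ≥ p.
The pumping lemma gives a decomposition w = xyz where |xy| ≤ p and y is nonempty.
The first p characters of w are 0's, so xy (and hence y) consists only of 0's. Write y = 0^k, 1 ≤ k ≤ p.
Pump with i = 2: xy^2z = 0^{p+k} 1^p 0^p 1^p, of length 4p+k. Suppose this equals vv. The string starts with 0 and ends with 1, so v does too; thus the boundary between the two copies of v is a 1→0 transition. There is exactly one such transition, at position 2p+k, so |v| = 2p+k and |vv| = 4p+2k ≠ 4p+k since k ≥ 1. So xy^2z ∉ L.
This is a contradiction; hence L is not regular.

0^{p+k} 1^p 0^p 1^p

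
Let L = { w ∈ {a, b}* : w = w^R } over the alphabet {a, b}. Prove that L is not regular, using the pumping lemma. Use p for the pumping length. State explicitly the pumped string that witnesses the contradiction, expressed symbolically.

Toward a contradiction, assume L is regular with pumping length p.
Take w = a^p b a^p, a palindrome of length 2p+1 ≥ p.
The pumping lemma gives a decomposition w = xyz where |xy| ≤ p and |y| > 0.
Because |xy| ≤ p and w begins with p copies of a, we have y = a^k with 1 ≤ k ≤ p.
Pump with i = 2: xy^2z = a^{p+k} b a^p. Its reverse is a^p b a^{p+k}, which differs from xy^2z since k ≥ 1. So xy^2z is not a palindrome and xy^2z ∉ L.
Contradiction. Therefore L is not regular.

a^{p+k} b a^p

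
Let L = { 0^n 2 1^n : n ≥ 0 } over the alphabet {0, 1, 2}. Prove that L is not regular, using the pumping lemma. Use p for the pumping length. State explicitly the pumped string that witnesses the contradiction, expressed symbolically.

0^{p+k} 2 1^p

Assume L is regular; let p be its pumping constant.
Take w = 0^p 2 1^p ∈ L with |w| = 2p+1 ≥ p.
By the pumping lemma, w = xyz with |xy| ≤ p and |y| > 0.
The first p characters of w are 0's, so xy (and hence y) consists only of 0's. Write y = 0^k, 1 ≤ k ≤ p.
Pump with i = 2: xy^2z = 0^{p+k} 2 1^p, which would require p+k = p. But k ≥ 1, so xy^2z ∉ L.
Contradiction. Therefore L is not regular.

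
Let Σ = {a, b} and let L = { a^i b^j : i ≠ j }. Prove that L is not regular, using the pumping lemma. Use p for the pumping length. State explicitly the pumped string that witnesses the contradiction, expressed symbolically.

Toward a contradiction, assume L is regular with pumping length p.
Choose w = a^p b^{p+p!}. Since p ≠ p+p!, w ∈ L; and |w| ≥ p.
By the pumping lemma, w = xyz with |xy| ≤ p and y is nonempty.
Since the first p symbols of w are all a's and |xy| ≤ p, y lies entirely in the leading a-block: y = a^k for some k with 1 ≤ k ≤ p.
Since 1 ≤ k ≤ p, k divides p!; set t = 1 + p!/k. Then xy^t z has p + (p!/k)·k = p + p! copies of a. Now the a-count equals the b-count, so i ≠ j fails. So xy^t z = a^{p+p!} b^{p+p!} ∉ L.
Contradiction. Therefore L is not regular.

a^{p+p!} b^{p+p!}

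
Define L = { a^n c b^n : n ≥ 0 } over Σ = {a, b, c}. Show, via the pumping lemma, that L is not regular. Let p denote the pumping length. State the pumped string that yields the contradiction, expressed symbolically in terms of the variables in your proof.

a^{p+k} c b^p

Toward a contradiction, assume L is regular with pumping length p.
Take w = a^p c b^p ∈ L with |w| = 2p+1 ≥ p.
Write w = xyz as guaranteed by the lemma, with |xy| ≤ p and |y| > 0.
Because |xy| ≤ p and w begins with p copies of a, we have y = a^k with 1 ≤ k ≤ p.
Pump with i = 2: xy^2z = a^{p+k} c b^p, which would require p+k = p. But k ≥ 1, so xy^2z ∉ L.
This is a contradiction; hence L is not regular.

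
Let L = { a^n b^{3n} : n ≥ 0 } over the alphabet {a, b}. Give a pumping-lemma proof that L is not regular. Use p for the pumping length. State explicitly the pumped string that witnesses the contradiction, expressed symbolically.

Toward a contradiction, assume L is regular with pumping length p.
Choose w = a^p b^{3p}, which is in L with |w| = 4p ≥ p.
Write w = xyz as guaranteed by the lemma, with |xy| ≤ p and |y| ≥ 1.
Because |xy| ≤ p and w begins with p copies of a, we have y = a^k with 1 ≤ k ≤ p.
Pump with i = 2: xy^2z = a^{p+k} b^{3p}. For this to lie in L we would need 3p = 3(p+k), which forces k = 0. But k ≥ 1, so xy^2z ∉ L.
Contradiction. Therefore L is not regular.

a^{p+k} b^{3p}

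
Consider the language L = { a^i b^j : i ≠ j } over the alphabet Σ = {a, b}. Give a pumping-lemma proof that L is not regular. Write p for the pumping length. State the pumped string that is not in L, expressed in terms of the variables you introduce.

Assume L is regular; let p be its pumping constant.
Choose w = a^p b^{p+p!}. Since p ≠ p+p!, w ∈ L; and |w| ≥ p.
By the pumping lemma, w = xyz with |xy| ≤ p and |y| > 0.
Because |xy| ≤ p and w begins with p copies of a, we have y = a^k with 1 ≤ k ≤ p.
Since 1 ≤ k ≤ p, k divides p!; set t = 1 + p!/k. Then xy^t z has p + (p!/k)·k = p + p! copies of a. Now the a-count equals the b-count, so i ≠ j fails. So xy^t z = a^{p+p!} b^{p+p!} ∉ L.
This is a contradiction; hence L is not regular.

a^{p+p!} b^{p+p!}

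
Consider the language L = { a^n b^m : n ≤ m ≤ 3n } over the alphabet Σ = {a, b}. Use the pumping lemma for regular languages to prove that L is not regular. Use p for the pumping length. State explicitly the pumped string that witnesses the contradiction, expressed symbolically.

Toward a contradiction, assume L is regular with pumping length p.
Take w = a^p b^p ∈ L (since p ≤ p ≤ 3p), with |w| = 2p ≥ p.
Write w = xyz as guaranteed by the lemma, with |xy| ≤ p and |y| ≥ 1.
Since the first p symbols of w are all a's and |xy| ≤ p, y lies entirely in the leading a-block: y = a^k for some k with 1 ≤ k ≤ p.
Pump with i = 2: xy^2z = a^{p+k} b^p. Now n = p+k > p = m, so the condition n ≤ m fails. Thus xy^2z ∉ L.
This is a contradiction; hence L is not regular.

a^{p+k} b^p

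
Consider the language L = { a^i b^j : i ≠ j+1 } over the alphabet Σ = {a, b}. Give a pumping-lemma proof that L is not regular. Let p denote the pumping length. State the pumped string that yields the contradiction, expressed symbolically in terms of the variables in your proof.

Suppose for contradiction that L is regular, and let p be the pumping length.
Choose w = a^p b^{p+p!-1}. Since p ≠ (p+p!-1)+1 = p+p!, w ∈ L; and |w| ≥ p.
Write w = xyz as guaranteed by the lemma, with |xy| ≤ p and y is nonempty.
Since the first p symbols of w are all a's and |xy| ≤ p, y lies entirely in the leading a-block: y = a^k for some k with 1 ≤ k ≤ p.
Since 1 ≤ k ≤ p, k divides p!; set t = 1 + p!/k. Then xy^t z has p + (p!/k)·k = p + p! copies of a. Now the a-count is p+p! and (b-count)+1 = (p+p!-1)+1 = p+p!, so i ≠ j+1 fails. So xy^t z = a^{p+p!} b^{p+p!-1} ∉ L.
This contradicts the pumping lemma, so L is not regular.

a^{p+p!} b^{p+p!-1}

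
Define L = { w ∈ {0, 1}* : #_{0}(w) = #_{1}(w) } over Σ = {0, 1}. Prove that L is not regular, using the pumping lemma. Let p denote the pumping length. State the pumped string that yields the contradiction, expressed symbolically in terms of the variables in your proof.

Suppose for contradiction that L is regular, and let p be the pumping length.
Choose w = 0^p 1^p ∈ L with |w| = 2p ≥ p.
The pumping lemma gives a decomposition w = xyz where |xy| ≤ p and y is nonempty.
Because |xy| ≤ p and w begins with p copies of 0, we have y = 0^k with 1 ≤ k ≤ p.
Pump with i = 2: xy^2z = 0^{p+k} 1^p has p+k occurrences of 0 but only p of 1. Since k ≥ 1 the counts differ, so xy^2z ∉ L.
This is a contradiction; hence L is not regular.

0^{p+k} 1^p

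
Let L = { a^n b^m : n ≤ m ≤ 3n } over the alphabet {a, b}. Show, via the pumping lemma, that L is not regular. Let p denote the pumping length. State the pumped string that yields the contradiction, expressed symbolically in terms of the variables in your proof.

a^{p+k} b^p

Assume L is regular; let p be its pumping constant.
Take w = a^p b^p ∈ L (since p ≤ p ≤ 3p), with |w| = 2p ≥ p.
The pumping lemma gives a decomposition w = xyz where |xy| ≤ p and y is nonempty.
The first p characters of w are a's, so xy (and hence y) consists only of a's. Write y = a^k, 1 ≤ k ≤ p.
Pump with i = 2: xy^2z = a^{p+k} b^p. Now n = p+k > p = m, so the condition n ≤ m fails. Thus xy^2z ∉ L.
Contradiction. Therefore L is not regular.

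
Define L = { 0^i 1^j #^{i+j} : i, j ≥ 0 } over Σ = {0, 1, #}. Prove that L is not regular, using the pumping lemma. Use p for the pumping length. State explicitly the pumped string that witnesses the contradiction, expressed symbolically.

0^{p+k} 1^p #^{2p}

Suppose for contradiction that L is regular, and let p be the pumping length.
Take w = 0^p 1^p #^{2p} ∈ L (with i=j=p, i+j=2p), |w| = 4p ≥ p.
By the pumping lemma, w = xyz with |xy| ≤ p and |y| > 0.
Since the first p symbols of w are all 0's and |xy| ≤ p, y lies entirely in the leading 0-block: y = 0^k for some k with 1 ≤ k ≤ p.
Consider xy^2z = 0^{p+k} 1^p #^{2p}. Now the 0- and 1-counts sum to 2p+k, but the #-count is 2p ≠ 2p+k. So xy^2z ∉ L.
Contradiction. Therefore L is not regular.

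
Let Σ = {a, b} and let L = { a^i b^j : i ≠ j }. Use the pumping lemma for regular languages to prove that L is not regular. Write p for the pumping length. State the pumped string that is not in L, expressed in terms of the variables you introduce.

Toward a contradiction, assume L is regular with pumping length p.
Choose w = a^p b^{p+p!}. Since p ≠ p+p!, w ∈ L; and |w| ≥ p.
The pumping lemma gives a decomposition w = xyz where |xy| ≤ p and |y| ≥ 1.
The first p characters of w are a's, so xy (and hence y) consists only of a's. Write y = a^k, 1 ≤ k ≤ p.
Since 1 ≤ k ≤ p, k divides p!; set t = 1 + p!/k. Then xy^t z has p + (p!/k)·k = p + p! copies of a. Now the a-count equals the b-count, so i ≠ j fails. So xy^t z = a^{p+p!} b^{p+p!} ∉ L.
This contradicts the pumping lemma, so L is not regular.

a^{p+p!} b^{p+p!}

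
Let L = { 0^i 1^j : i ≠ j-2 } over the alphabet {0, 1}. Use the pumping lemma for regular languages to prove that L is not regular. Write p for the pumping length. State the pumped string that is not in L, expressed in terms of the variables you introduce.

Toward a contradiction, assume L is regular with pumping length p.
Choose w = 0^p 1^{p+p!+2}. Since p ≠ (p+p!+2)-2 = p+p!, w ∈ L; and |w| ≥ p.
Write w = xyz as guaranteed by the lemma, with |xy| ≤ p and |y| ≥ 1.
Since the first p symbols of w are all 0's and |xy| ≤ p, y lies entirely in the leading 0-block: y = 0^k for some k with 1 ≤ k ≤ p.
Since 1 ≤ k ≤ p, k divides p!; set t = 1 + p!/k. Then xy^t z has p + (p!/k)·k = p + p! copies of 0. Now the 0-count is p+p! and (1-count)-2 = (p+p!+2)-2 = p+p!, so i ≠ j-2 fails. So xy^t z = 0^{p+p!} 1^{p+p!+2} ∉ L.
This is a contradiction; hence L is not regular.

0^{p+p!} 1^{p+p!+2}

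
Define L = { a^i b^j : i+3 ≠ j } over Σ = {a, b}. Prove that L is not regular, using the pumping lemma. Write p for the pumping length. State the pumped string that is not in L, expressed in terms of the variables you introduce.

a^{p+p!} b^{p+p!+3}

Suppose for contradiction that L is regular, and let p be the pumping length.
Choose w = a^p b^{p+p!+3}. Since p ≠ (p+p!+3)-3 = p+p!, w ∈ L; and |w| ≥ p.
The pumping lemma gives a decomposition w = xyz where |xy| ≤ p and |y| ≥ 1.
Since the first p symbols of w are all a's and |xy| ≤ p, y lies entirely in the leading a-block: y = a^k for some k with 1 ≤ k ≤ p.
Since 1 ≤ k ≤ p, k divides p!; set t = 1 + p!/k. Then xy^t z has p + (p!/k)·k = p + p! copies of a. Now the a-count is p+p! and (b-count)-3 = (p+p!+3)-3 = p+p!, so i+3 ≠ j fails. So xy^t z = a^{p+p!} b^{p+p!+3} ∉ L.
This is a contradiction; hence L is not regular.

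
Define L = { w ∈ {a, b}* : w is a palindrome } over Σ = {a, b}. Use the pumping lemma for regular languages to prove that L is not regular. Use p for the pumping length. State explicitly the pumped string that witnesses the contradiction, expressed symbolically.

Suppose for contradiction that L is regular, and let p be the pumping length.
Take w = a^p b a^p, a palindrome of length 2p+1 ≥ p.
The pumping lemma gives a decomposition w = xyz where |xy| ≤ p and y is nonempty.
Because |xy| ≤ p and w begins with p copies of a, we have y = a^k with 1 ≤ k ≤ p.
Pump with i = 2: xy^2z = a^{p+k} b a^p. Its reverse is a^p b a^{p+k}, which differs from xy^2z since k ≥ 1. So xy^2z is not a palindrome and xy^2z ∉ L.
This contradicts the pumping lemma, so L is not regular.

a^{p+k} b a^p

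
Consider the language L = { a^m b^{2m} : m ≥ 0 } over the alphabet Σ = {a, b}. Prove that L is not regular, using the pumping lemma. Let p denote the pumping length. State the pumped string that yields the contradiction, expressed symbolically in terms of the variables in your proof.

a^{p+k} b^{2p}

Toward a contradiction, assume L is regular with pumping length p.
Choose w = a^p b^{2p}, which is in L with |w| = 3p ≥ p.
Write w = xyz as guaranteed by the lemma, with |xy| ≤ p and y is nonempty.
Since the first p symbols of w are all a's and |xy| ≤ p, y lies entirely in the leading a-block: y = a^k for some k with 1 ≤ k ≤ p.
Pump with i = 2: xy^2z = a^{p+k} b^{2p}. For this to lie in L we would need 2p = 2(p+k), which forces k = 0. But k ≥ 1, so xy^2z ∉ L.
Contradiction. Therefore L is not regular.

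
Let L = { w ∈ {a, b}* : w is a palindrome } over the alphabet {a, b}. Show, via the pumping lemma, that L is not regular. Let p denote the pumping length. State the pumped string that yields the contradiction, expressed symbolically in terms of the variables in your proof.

Assume L is regular. Let p be the pumping length given by the pumping lemma.
Take w = a^p b a^p, a palindrome of length 2p+1 ≥ p.
By the pumping lemma, w = xyz with |xy| ≤ p and |y| ≥ 1.
Since the first p symbols of w are all a's and |xy| ≤ p, y lies entirely in the leading a-block: y = a^k for some k with 1 ≤ k ≤ p.
Pump with i = 2: xy^2z = a^{p+k} b a^p. Its reverse is a^p b a^{p+k}, which differs from xy^2z since k ≥ 1. So xy^2z is not a palindrome and xy^2z ∉ L.
This contradicts the pumping lemma, so L is not regular.

a^{p+k} b a^p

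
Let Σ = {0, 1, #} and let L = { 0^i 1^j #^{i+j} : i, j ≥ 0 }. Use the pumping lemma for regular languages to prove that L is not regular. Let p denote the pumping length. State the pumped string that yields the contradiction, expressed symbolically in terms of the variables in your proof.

Assume L is regular; let p be its pumping constant.
Take w = 0^p 1^p #^{2p} ∈ L (with i=j=p, i+j=2p), |w| = 4p ≥ p.
Write w = xyz as guaranteed by the lemma, with |xy| ≤ p and |y| ≥ 1.
Since the first p symbols of w are all 0's and |xy| ≤ p, y lies entirely in the leading 0-block: y = 0^k for some k with 1 ≤ k ≤ p.
Consider xy^2z = 0^{p+k} 1^p #^{2p}. Now the 0- and 1-counts sum to 2p+k, but the #-count is 2p ≠ 2p+k. So xy^2z ∉ L.
This contradicts the pumping lemma, so L is not regular.

0^{p+k} 1^p #^{2p}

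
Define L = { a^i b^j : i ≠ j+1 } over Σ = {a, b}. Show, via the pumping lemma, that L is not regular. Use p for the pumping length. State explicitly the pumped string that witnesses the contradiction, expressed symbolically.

a^{p+p!} b^{p+p!-1}

Suppose for contradiction that L is regular, and let p be the pumping length.
Choose w = a^p b^{p+p!-1}. Since p ≠ (p+p!-1)+1 = p+p!, w ∈ L; and |w| ≥ p.
Write w = xyz as guaranteed by the lemma, with |xy| ≤ p and y is nonempty.
Since the first p symbols of w are all a's and |xy| ≤ p, y lies entirely in the leading a-block: y = a^k for some k with 1 ≤ k ≤ p.
Since 1 ≤ k ≤ p, k divides p!; set t = 1 + p!/k. Then xy^t z has p + (p!/k)·k = p + p! copies of a. Now the a-count is p+p! and (b-count)+1 = (p+p!-1)+1 = p+p!, so i ≠ j+1 fails. So xy^t z = a^{p+p!} b^{p+p!-1} ∉ L.
This is a contradiction; hence L is not regular.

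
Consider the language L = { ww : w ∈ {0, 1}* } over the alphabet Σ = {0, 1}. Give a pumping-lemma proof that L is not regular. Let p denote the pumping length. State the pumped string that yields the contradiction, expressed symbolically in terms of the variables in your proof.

Suppose for contradiction that L is regular, and let p be the pumping length.
Take w = 0^p 1^p 0^p 1^p = uu where u = 0^p1^p; then w ∈ L and |w| = 4p ≥ p.
By the pumping lemma, w = xyz with |xy| ≤ p and y is nonempty.
The first p characters of w are 0's, so xy (and hence y) consists only of 0's. Write y = 0^k, 1 ≤ k ≤ p.
Pump with i = 2: xy^2z = 0^{p+k} 1^p 0^p 1^p, of length 4p+k. Suppose this equals vv. The string starts with 0 and ends with 1, so v does too; thus the boundary between the two copies of v is a 1→0 transition. There is exactly one such transition, at position 2p+k, so |v| = 2p+k and |vv| = 4p+2k ≠ 4p+k since k ≥ 1. So xy^2z ∉ L.
Contradiction. Therefore L is not regular.

0^{p+k} 1^p 0^p 1^p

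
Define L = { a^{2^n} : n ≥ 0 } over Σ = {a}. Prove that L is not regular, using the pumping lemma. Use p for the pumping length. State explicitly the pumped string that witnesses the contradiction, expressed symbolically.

a^{2^p+k}

Toward a contradiction, assume L is regular with pumping length p.
Take w = a^{2^p} ∈ L with |w| = 2^p ≥ p.
Write w = xyz as guaranteed by the lemma, with |xy| ≤ p and |y| ≥ 1.
Then y = a^k for some k with 1 ≤ k ≤ p.
Pump with i = 2: xy^2z = a^{2^p+k}. Since 1 ≤ k ≤ p < 2^p, we have 2^p < 2^p+k < 2^{p+1}, so 2^p+k is not a power of 2. So xy^2z ∉ L.
This is a contradiction; hence L is not regular.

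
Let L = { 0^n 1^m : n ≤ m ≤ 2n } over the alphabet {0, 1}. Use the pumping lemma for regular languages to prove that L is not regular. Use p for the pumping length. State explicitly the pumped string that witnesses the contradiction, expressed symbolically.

Suppose for contradiction that L is regular, and let p be the pumping length.
Take w = 0^p 1^p ∈ L (since p ≤ p ≤ 2p), with |w| = 2p ≥ p.
The pumping lemma gives a decomposition w = xyz where |xy| ≤ p and |y| > 0.
Because |xy| ≤ p and w begins with p copies of 0, we have y = 0^k with 1 ≤ k ≤ p.
Pump with i = 2: xy^2z = 0^{p+k} 1^p. Now n = p+k > p = m, so the condition n ≤ m fails. Thus xy^2z ∉ L.
Contradiction. Therefore L is not regular.

0^{p+k} 1^p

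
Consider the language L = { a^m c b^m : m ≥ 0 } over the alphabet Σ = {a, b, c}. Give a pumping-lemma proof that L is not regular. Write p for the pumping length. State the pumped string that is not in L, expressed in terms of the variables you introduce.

Assume L is regular; let p be its pumping constant.
Take w = a^p c b^p ∈ L with |w| = 2p+1 ≥ p.
By the pumping lemma, w = xyz with |xy| ≤ p and |y| ≥ 1.
The first p characters of w are a's, so xy (and hence y) consists only of a's. Write y = a^k, 1 ≤ k ≤ p.
Pump with i = 2: xy^2z = a^{p+k} c b^p, which would require p+k = p. But k ≥ 1, so xy^2z ∉ L.
This is a contradiction; hence L is not regular.

a^{p+k} c b^p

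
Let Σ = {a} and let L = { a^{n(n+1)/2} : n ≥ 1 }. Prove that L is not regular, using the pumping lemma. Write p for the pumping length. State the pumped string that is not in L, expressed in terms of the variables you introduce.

Suppose for contradiction that L is regular, and let p be the pumping length.
Take w = a^{p(p+1)/2} ∈ L with |w| = p(p+1)/2 ≥ p.
Write w = xyz as guaranteed by the lemma, with |xy| ≤ p and |y| ≥ 1.
Then y = a^k for some k with 1 ≤ k ≤ p.
Pump with i = 2: xy^2z = a^{p(p+1)/2+k}. Since 1 ≤ k ≤ p, p(p+1)/2 < p(p+1)/2+k ≤ p(p+1)/2+p < (p+1)(p+2)/2, so p(p+1)/2+k is strictly between consecutive triangular numbers. So xy^2z ∉ L.
This contradicts the pumping lemma, so L is not regular.

a^{p(p+1)/2+k}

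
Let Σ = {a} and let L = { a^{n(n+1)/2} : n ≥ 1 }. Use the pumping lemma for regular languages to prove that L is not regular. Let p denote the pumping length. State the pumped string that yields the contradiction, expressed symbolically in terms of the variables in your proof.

a^{p(p+1)/2+k}

Toward a contradiction, assume L is regular with pumping length p.
Take w = a^{p(p+1)/2} ∈ L with |w| = p(p+1)/2 ≥ p.
Write w = xyz as guaranteed by the lemma, with |xy| ≤ p and |y| > 0.
Then y = a^k for some k with 1 ≤ k ≤ p.
Pump with i = 2: xy^2z = a^{p(p+1)/2+k}. Since 1 ≤ k ≤ p, p(p+1)/2 < p(p+1)/2+k ≤ p(p+1)/2+p < (p+1)(p+2)/2, so p(p+1)/2+k is strictly between consecutive triangular numbers. So xy^2z ∉ L.
This contradicts the pumping lemma, so L is not regular.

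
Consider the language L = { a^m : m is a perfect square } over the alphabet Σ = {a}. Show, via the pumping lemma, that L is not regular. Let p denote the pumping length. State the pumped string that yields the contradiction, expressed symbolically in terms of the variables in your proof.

Toward a contradiction, assume L is regular with pumping length p.
Take w = a^{p²} ∈ L with |w| = p² ≥ p.
Write w = xyz as guaranteed by the lemma, with |xy| ≤ p and |y| ≥ 1.
Then y = a^k for some k with 1 ≤ k ≤ p.
Pump with i = 2: xy^2z = a^{p²+k}. Since 1 ≤ k ≤ p, p² < p²+k ≤ p²+p < (p+1)², so p²+k lies strictly between consecutive squares and is not a perfect square. So xy^2z ∉ L.
This contradicts the pumping lemma, so L is not regular.

a^{p²+k}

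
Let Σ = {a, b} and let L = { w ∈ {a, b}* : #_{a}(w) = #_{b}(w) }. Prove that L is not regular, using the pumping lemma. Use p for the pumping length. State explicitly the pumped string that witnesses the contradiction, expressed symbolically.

Suppose for contradiction that L is regular, and let p be the pumping length.
Choose w = a^p b^p ∈ L with |w| = 2p ≥ p.
The pumping lemma gives a decomposition w = xyz where |xy| ≤ p and y is nonempty.
Because |xy| ≤ p and w begins with p copies of a, we have y = a^k with 1 ≤ k ≤ p.
Pump with i = 2: xy^2z = a^{p+k} b^p has p+k occurrences of a but only p of b. Since k ≥ 1 the counts differ, so xy^2z ∉ L.
Contradiction. Therefore L is not regular.

a^{p+k} b^p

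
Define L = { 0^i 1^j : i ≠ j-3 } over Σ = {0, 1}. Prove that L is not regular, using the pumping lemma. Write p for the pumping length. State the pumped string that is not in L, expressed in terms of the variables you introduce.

Assume L is regular; let p be its pumping constant.
Choose w = 0^p 1^{p+p!+3}. Since p ≠ (p+p!+3)-3 = p+p!, w ∈ L; and |w| ≥ p.
The pumping lemma gives a decomposition w = xyz where |xy| ≤ p and y is nonempty.
Since the first p symbols of w are all 0's and |xy| ≤ p, y lies entirely in the leading 0-block: y = 0^k for some k with 1 ≤ k ≤ p.
Since 1 ≤ k ≤ p, k divides p!; set t = 1 + p!/k. Then xy^t z has p + (p!/k)·k = p + p! copies of 0. Now the 0-count is p+p! and (1-count)-3 = (p+p!+3)-3 = p+p!, so i ≠ j-3 fails. So xy^t z = 0^{p+p!} 1^{p+p!+3} ∉ L.
This contradicts the pumping lemma, so L is not regular.

0^{p+p!} 1^{p+p!+3}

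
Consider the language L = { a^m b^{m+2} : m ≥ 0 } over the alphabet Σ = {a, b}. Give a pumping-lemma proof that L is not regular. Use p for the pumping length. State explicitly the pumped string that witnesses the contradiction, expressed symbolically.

a^{p+k} b^{p+2}

Toward a contradiction, assume L is regular with pumping length p.
Let w = a^p b^{p+2} ∈ L; note |w| = 2p+2 ≥ p.
By the pumping lemma, w = xyz with |xy| ≤ p and |y| > 0.
Since the first p symbols of w are all a's and |xy| ≤ p, y lies entirely in the leading a-block: y = a^k for some k with 1 ≤ k ≤ p.
Pump with i = 2: xy^2z = a^{p+k} b^{p+2}. For this to lie in L we would need p+2 = (p+k)+2, which forces k = 0. But k ≥ 1, so xy^2z ∉ L.
This contradicts the pumping lemma, so L is not regular.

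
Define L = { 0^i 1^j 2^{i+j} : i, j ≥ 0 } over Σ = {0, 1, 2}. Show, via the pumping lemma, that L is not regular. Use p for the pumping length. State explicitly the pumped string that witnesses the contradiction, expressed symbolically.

0^{p+k} 1^p 2^{2p}

Toward a contradiction, assume L is regular with pumping length p.
Take w = 0^p 1^p 2^{2p} ∈ L (with i=j=p, i+j=2p), |w| = 4p ≥ p.
The pumping lemma gives a decomposition w = xyz where |xy| ≤ p and |y| > 0.
The first p characters of w are 0's, so xy (and hence y) consists only of 0's. Write y = 0^k, 1 ≤ k ≤ p.
Consider xy^2z = 0^{p+k} 1^p 2^{2p}. Now the 0- and 1-counts sum to 2p+k, but the 2-count is 2p ≠ 2p+k. So xy^2z ∉ L.
This contradicts the pumping lemma, so L is not regular.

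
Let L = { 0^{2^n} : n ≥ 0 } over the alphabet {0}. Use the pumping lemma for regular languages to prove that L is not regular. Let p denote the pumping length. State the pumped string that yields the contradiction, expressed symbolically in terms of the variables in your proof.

Assume L is regular. Let p be the pumping length given by the pumping lemma.
Take w = 0^{2^p} ∈ L with |w| = 2^p ≥ p.
The pumping lemma gives a decomposition w = xyz where |xy| ≤ p and |y| > 0.
Then y = 0^k for some k with 1 ≤ k ≤ p.
Pump with i = 2: xy^2z = 0^{2^p+k}. Since 1 ≤ k ≤ p < 2^p, we have 2^p < 2^p+k < 2^{p+1}, so 2^p+k is not a power of 2. So xy^2z ∉ L.
This contradicts the pumping lemma, so L is not regular.

0^{2^p+k}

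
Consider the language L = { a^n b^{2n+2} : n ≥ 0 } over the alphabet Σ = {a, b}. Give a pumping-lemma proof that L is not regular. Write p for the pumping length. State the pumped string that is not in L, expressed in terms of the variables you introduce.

Assume L is regular. Let p be the pumping length given by the pumping lemma.
Choose w = a^p b^{2p+2}, which is in L with |w| = 3p+2 ≥ p.
By the pumping lemma, w = xyz with |xy| ≤ p and |y| ≥ 1.
The first p characters of w are a's, so xy (and hence y) consists only of a's. Write y = a^k, 1 ≤ k ≤ p.
Pump with i = 2: xy^2z = a^{p+k} b^{2p+2}. For this to lie in L we would need 2p+2 = 2(p+k)+2, which forces k = 0. But k ≥ 1, so xy^2z ∉ L.
This contradicts the pumping lemma, so L is not regular.

a^{p+k} b^{2p+2}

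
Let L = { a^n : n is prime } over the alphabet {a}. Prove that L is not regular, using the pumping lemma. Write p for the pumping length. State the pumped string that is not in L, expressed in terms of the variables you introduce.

Toward a contradiction, assume L is regular with pumping length p.
Let q be a prime with q ≥ p+2 (infinitely many primes exist), and take w = a^q ∈ L with |w| = q ≥ p.
Write w = xyz as guaranteed by the lemma, with |xy| ≤ p and y is nonempty.
Then y = a^k for some k with 1 ≤ k ≤ p.
Since 1 ≤ k ≤ p, |xz| = q-k. Pump with i = q+1: |xy^{q+1}z| = (q-k)+(q+1)k = q+qk = q(1+k), which is composite (both factors ≥ 2). So xy^{q+1}z = a^{q(1+k)} ∉ L.
Contradiction. Therefore L is not regular.

a^{q(1+k)}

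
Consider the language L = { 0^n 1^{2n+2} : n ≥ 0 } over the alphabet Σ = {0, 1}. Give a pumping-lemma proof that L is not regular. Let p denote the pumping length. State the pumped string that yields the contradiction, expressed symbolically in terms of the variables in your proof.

0^{p+k} 1^{2p+2}

Suppose for contradiction that L is regular, and let p be the pumping length.
Choose w = 0^p 1^{2p+2}, which is in L with |w| = 3p+2 ≥ p.
The pumping lemma gives a decomposition w = xyz where |xy| ≤ p and y is nonempty.
The first p characters of w are 0's, so xy (and hence y) consists only of 0's. Write y = 0^k, 1 ≤ k ≤ p.
Pump with i = 2: xy^2z = 0^{p+k} 1^{2p+2}. For this to lie in L we would need 2p+2 = 2(p+k)+2, which forces k = 0. But k ≥ 1, so xy^2z ∉ L.
Contradiction. Therefore L is not regular.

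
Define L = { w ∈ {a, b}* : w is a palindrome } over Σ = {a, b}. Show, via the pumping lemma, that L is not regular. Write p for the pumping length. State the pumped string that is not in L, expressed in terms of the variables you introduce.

Assume L is regular; let p be its pumping constant.
Take w = a^p b a^p, a palindrome of length 2p+1 ≥ p.
The pumping lemma gives a decomposition w = xyz where |xy| ≤ p and |y| ≥ 1.
The first p characters of w are a's, so xy (and hence y) consists only of a's. Write y = a^k, 1 ≤ k ≤ p.
Pump with i = 2: xy^2z = a^{p+k} b a^p. Its reverse is a^p b a^{p+k}, which differs from xy^2z since k ≥ 1. So xy^2z is not a palindrome and xy^2z ∉ L.
Contradiction. Therefore L is not regular.

a^{p+k} b a^p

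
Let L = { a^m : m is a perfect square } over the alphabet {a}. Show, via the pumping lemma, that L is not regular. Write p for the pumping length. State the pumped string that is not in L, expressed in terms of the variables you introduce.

Assume L is regular. Let p be the pumping length given by the pumping lemma.
Take w = a^{p²} ∈ L with |w| = p² ≥ p.
The pumping lemma gives a decomposition w = xyz where |xy| ≤ p and |y| ≥ 1.
Then y = a^k for some k with 1 ≤ k ≤ p.
Pump with i = 2: xy^2z = a^{p²+k}. Since 1 ≤ k ≤ p, p² < p²+k ≤ p²+p < (p+1)², so p²+k lies strictly between consecutive squares and is not a perfect square. So xy^2z ∉ L.
This is a contradiction; hence L is not regular.

a^{p²+k}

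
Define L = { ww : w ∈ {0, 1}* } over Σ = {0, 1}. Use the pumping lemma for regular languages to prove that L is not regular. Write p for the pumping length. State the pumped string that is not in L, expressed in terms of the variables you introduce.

0^{p+k} 1^p 0^p 1^p

Assume L is regular. Let p be the pumping length given by the pumping lemma.
Take w = 0^p 1^p 0^p 1^p = uu where u = 0^p1^p; then w ∈ L and |w| = 4p ≥ p.
Write w = xyz as guaranteed by the lemma, with |xy| ≤ p and |y| > 0.
The first p characters of w are 0's, so xy (and hence y) consists only of 0's. Write y = 0^k, 1 ≤ k ≤ p.
Pump with i = 2: xy^2z = 0^{p+k} 1^p 0^p 1^p, of length 4p+k. Suppose this equals vv. The string starts with 0 and ends with 1, so v does too; thus the boundary between the two copies of v is a 1→0 transition. There is exactly one such transition, at position 2p+k, so |v| = 2p+k and |vv| = 4p+2k ≠ 4p+k since k ≥ 1. So xy^2z ∉ L.
Contradiction. Therefore L is not regular.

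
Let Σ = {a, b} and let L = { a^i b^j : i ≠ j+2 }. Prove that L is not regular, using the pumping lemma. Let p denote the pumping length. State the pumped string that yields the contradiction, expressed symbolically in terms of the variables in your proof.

a^{p+p!} b^{p+p!-2}

Assume L is regular; let p be its pumping constant.
Choose w = a^p b^{p+p!-2}. Since p ≠ (p+p!-2)+2 = p+p!, w ∈ L; and |w| ≥ p.
Write w = xyz as guaranteed by the lemma, with |xy| ≤ p and y is nonempty.
The first p characters of w are a's, so xy (and hence y) consists only of a's. Write y = a^k, 1 ≤ k ≤ p.
Since 1 ≤ k ≤ p, k divides p!; set t = 1 + p!/k. Then xy^t z has p + (p!/k)·k = p + p! copies of a. Now the a-count is p+p! and (b-count)+2 = (p+p!-2)+2 = p+p!, so i ≠ j+2 fails. So xy^t z = a^{p+p!} b^{p+p!-2} ∉ L.
This is a contradiction; hence L is not regular.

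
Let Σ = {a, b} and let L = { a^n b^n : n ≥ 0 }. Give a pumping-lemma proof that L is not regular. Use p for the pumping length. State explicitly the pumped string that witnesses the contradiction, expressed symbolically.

a^{p+k} b^p

Toward a contradiction, assume L is regular with pumping length p.
Let w = a^p b^p ∈ L; note |w| = 2p ≥ p.
By the pumping lemma, w = xyz with |xy| ≤ p and y is nonempty.
Since the first p symbols of w are all a's and |xy| ≤ p, y lies entirely in the leading a-block: y = a^k for some k with 1 ≤ k ≤ p.
Pump with i = 2: xy^2z = a^{p+k} b^p. For this to lie in L we would need p = p+k, which forces k = 0. But k ≥ 1, so xy^2z ∉ L.
This is a contradiction; hence L is not regular.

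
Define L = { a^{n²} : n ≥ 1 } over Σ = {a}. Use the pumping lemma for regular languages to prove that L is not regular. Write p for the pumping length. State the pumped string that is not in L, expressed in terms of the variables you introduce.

Assume L is regular; let p be its pumping constant.
Take w = a^{p²} ∈ L with |w| = p² ≥ p.
By the pumping lemma, w = xyz with |xy| ≤ p and |y| ≥ 1.
Then y = a^k for some k with 1 ≤ k ≤ p.
Pump with i = 2: xy^2z = a^{p²+k}. Since 1 ≤ k ≤ p, p² < p²+k ≤ p²+p < (p+1)², so p²+k lies strictly between consecutive squares and is not a perfect square. So xy^2z ∉ L.
Contradiction. Therefore L is not regular.

a^{p²+k}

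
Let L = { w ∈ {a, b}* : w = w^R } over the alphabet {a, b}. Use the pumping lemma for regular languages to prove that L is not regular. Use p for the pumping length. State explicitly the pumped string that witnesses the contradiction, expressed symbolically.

Assume L is regular. Let p be the pumping length given by the pumping lemma.
Take w = a^p b a^p, a palindrome of length 2p+1 ≥ p.
By the pumping lemma, w = xyz with |xy| ≤ p and |y| > 0.
Because |xy| ≤ p and w begins with p copies of a, we have y = a^k with 1 ≤ k ≤ p.
Pump with i = 2: xy^2z = a^{p+k} b a^p. Its reverse is a^p b a^{p+k}, which differs from xy^2z since k ≥ 1. So xy^2z is not a palindrome and xy^2z ∉ L.
This is a contradiction; hence L is not regular.

a^{p+k} b a^p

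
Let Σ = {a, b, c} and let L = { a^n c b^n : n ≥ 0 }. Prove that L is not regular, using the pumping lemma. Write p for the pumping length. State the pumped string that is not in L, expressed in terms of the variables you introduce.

a^{p+k} c b^p

Suppose for contradiction that L is regular, and let p be the pumping length.
Take w = a^p c b^p ∈ L with |w| = 2p+1 ≥ p.
Write w = xyz as guaranteed by the lemma, with |xy| ≤ p and |y| > 0.
Because |xy| ≤ p and w begins with p copies of a, we have y = a^k with 1 ≤ k ≤ p.
Pump with i = 2: xy^2z = a^{p+k} c b^p, which would require p+k = p. But k ≥ 1, so xy^2z ∉ L.
This is a contradiction; hence L is not regular.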